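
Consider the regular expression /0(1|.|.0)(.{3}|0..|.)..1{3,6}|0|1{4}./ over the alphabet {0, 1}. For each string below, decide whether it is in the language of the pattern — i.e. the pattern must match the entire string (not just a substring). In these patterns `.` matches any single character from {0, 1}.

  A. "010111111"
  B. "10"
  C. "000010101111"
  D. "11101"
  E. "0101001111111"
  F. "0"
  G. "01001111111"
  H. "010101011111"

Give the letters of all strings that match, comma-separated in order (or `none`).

A. "010111111" → match
B. "10" → no match
C. "000010101111" → match
D. "11101" → no match
E → match
F. "0" → match
G. "01001111111" → match
H. "010101011111" → match

A, C, E, F, G, H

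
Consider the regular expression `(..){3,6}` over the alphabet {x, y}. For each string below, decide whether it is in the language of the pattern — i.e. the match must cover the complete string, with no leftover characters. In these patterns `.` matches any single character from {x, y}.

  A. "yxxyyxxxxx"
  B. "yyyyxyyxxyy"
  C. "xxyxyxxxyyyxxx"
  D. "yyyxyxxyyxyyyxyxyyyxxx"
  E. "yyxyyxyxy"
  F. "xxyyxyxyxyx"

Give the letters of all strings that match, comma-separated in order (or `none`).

A

A → match
B → no match
C → no match
D → no match
E → no match
F → no match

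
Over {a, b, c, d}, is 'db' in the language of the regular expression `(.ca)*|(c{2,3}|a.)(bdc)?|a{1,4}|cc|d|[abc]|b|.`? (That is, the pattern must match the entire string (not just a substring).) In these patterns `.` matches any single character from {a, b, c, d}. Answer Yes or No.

No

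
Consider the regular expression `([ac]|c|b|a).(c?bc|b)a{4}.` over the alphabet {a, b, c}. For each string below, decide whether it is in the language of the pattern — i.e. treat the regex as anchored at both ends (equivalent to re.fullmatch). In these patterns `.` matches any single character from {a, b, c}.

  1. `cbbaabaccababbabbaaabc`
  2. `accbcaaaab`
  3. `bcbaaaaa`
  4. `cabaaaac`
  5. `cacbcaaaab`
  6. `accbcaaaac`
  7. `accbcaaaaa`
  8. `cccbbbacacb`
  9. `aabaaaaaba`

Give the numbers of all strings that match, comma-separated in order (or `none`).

1 → no match
2. `accbcaaaab` → match
3. `bcbaaaaa` → match
4. `cabaaaac` → match
5. `cacbcaaaab` → match
6. `accbcaaaac` → match
7. `accbcaaaaa` → match
8. `cccbbbacacb` → no match
9. `aabaaaaaba` → no match

2, 3, 4, 5, 6, 7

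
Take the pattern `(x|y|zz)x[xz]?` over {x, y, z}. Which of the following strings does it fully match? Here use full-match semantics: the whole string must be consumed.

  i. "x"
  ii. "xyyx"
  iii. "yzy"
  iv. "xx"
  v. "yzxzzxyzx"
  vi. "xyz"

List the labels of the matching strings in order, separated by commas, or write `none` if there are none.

iv

i. "x" → no match
ii. "xyyx" → no match
iii. "yzy" → no match
iv. "xx" → match
v. "yzxzzxyzx" → no match
vi. "xyz" → no match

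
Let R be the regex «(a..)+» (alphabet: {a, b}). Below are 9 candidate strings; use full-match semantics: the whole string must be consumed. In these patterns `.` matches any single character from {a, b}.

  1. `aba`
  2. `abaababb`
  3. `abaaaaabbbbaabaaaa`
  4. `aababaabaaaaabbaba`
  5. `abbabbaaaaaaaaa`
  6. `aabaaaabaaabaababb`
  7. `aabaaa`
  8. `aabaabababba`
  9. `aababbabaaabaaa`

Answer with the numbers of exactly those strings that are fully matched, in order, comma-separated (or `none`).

1, 4, 5, 6, 7, 9

1 → match
2 → no match
3 → no match
4 → match
5 → match
6 → match
7 → match
8 → no match
9 → match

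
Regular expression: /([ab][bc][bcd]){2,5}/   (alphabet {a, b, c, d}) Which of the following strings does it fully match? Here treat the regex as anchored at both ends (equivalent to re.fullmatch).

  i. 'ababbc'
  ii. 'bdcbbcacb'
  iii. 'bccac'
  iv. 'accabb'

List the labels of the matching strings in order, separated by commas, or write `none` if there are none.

i → no match
ii → no match
iii → no match
iv → match

iv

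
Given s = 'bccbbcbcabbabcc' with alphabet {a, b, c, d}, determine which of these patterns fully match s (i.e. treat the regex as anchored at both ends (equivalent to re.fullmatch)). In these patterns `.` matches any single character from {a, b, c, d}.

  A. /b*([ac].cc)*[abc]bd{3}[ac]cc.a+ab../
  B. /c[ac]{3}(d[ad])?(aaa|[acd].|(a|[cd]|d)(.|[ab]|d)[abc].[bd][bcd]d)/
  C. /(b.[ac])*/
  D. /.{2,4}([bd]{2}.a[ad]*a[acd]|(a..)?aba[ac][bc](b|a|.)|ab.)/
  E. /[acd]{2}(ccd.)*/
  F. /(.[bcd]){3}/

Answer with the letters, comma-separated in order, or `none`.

A → no match
B → no match — must start with 'c'
C → match
D → no match
E → no match
F → no match

C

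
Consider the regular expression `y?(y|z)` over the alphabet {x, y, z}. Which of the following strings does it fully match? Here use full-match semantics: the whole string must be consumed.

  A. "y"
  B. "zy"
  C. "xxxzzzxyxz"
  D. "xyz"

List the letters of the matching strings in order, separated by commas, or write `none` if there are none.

A

A. "y" → match
B. "zy" → no match
C. "xxxzzzxyxz" → no match
D. "xyz" → no match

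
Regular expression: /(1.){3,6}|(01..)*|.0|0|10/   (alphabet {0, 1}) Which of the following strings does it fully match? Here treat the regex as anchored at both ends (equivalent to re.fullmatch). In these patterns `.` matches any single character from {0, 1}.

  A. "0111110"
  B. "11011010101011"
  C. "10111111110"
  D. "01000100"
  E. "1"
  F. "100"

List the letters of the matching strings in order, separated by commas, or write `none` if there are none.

A. "0111110" → no match
B → no match
C. "10111111110" → no match
D. "01000100" → match
E. "1" → no match
F. "100" → no match

D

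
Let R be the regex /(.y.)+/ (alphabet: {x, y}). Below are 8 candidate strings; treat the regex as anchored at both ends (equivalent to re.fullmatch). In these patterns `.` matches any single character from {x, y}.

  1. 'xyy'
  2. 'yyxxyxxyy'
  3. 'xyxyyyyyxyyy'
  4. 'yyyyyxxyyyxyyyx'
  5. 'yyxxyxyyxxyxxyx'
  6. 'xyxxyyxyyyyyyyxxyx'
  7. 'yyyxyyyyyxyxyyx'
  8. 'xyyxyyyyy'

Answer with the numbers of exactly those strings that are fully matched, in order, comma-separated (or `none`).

1, 2, 3, 5, 6, 7, 8

1 → match
2 → match
3 → match
4 → no match
5 → match
6 → match
7 → match
8 → match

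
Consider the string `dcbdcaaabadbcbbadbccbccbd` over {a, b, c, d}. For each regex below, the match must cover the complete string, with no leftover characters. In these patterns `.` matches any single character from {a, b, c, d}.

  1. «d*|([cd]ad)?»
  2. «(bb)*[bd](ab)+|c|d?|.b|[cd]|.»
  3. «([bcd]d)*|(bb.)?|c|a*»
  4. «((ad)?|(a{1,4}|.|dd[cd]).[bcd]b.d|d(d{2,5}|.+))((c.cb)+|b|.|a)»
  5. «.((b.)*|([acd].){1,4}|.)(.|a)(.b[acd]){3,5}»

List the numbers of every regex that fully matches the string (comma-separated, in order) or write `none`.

1 → no match
2 → no match
3 → no match
4 → match
5 → match

4, 5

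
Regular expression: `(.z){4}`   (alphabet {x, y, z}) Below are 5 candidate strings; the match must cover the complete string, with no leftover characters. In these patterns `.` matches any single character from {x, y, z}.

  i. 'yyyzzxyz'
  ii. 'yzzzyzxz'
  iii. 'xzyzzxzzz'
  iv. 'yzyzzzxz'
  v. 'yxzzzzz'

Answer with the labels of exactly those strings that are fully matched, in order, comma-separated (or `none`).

i → no match
ii → match
iii → no match
iv → match
v → no match

ii, iv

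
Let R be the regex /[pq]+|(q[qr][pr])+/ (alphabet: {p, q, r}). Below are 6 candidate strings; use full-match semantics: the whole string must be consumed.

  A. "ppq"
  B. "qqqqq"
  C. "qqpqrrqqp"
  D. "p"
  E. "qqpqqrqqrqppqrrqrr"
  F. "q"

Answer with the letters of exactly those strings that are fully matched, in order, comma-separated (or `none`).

A, B, C, D, F

A → match
B → match
C → match
D → match
E → no match
F → match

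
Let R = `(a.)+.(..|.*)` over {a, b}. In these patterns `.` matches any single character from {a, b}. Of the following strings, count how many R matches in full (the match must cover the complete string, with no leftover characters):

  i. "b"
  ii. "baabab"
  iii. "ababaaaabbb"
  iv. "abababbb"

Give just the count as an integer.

i → no match — must start with "a"
ii → no match — must start with "a"
iii → match
iv → match
Total matched: 2

2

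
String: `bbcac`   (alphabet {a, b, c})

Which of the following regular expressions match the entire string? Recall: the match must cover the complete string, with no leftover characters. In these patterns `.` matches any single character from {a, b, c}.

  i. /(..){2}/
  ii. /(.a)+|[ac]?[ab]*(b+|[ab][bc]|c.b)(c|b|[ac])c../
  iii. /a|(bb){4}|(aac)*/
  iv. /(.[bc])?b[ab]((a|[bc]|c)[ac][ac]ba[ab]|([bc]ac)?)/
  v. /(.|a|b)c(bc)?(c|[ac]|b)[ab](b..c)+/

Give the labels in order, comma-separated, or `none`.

ii, iv

i → no match
ii → match
iii → no match
iv → match
v → no match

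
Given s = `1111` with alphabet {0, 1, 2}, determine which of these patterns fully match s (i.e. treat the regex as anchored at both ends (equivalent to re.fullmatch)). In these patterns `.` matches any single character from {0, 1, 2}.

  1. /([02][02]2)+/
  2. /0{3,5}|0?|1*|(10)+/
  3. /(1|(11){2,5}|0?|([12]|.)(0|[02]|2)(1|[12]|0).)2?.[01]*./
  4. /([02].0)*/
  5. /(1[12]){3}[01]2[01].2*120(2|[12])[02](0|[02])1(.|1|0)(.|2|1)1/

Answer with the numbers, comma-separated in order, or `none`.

2, 3

1 → no match — must end with `2`
2 → match
3 → match
4 → no match
5 → no match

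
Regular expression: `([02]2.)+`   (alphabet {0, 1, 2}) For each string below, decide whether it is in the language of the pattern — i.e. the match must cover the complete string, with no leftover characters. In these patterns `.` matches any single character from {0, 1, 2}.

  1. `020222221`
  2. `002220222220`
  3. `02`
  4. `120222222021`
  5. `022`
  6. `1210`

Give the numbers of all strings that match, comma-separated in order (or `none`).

1, 5

1 → match
2 → no match
3 → no match
4 → no match
5 → match
6 → no match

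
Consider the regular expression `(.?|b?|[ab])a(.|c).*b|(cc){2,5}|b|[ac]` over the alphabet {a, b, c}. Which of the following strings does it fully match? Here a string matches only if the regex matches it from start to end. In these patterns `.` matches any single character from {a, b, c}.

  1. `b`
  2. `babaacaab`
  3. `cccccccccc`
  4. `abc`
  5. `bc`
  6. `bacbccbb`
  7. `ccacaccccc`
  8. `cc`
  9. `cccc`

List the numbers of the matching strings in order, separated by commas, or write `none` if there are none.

1, 2, 3, 6, 9

1 → match
2 → match
3 → match
4 → no match
5 → no match
6 → match
7 → no match
8 → no match
9 → match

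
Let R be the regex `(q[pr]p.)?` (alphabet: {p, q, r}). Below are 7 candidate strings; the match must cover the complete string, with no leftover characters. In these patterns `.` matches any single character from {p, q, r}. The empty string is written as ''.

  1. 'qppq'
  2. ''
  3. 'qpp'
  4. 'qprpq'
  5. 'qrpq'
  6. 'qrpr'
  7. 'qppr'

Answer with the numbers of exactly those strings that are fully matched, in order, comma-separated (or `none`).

1 → match
2 → match
3 → no match
4 → no match
5 → match
6 → match
7 → match

1, 2, 5, 6, 7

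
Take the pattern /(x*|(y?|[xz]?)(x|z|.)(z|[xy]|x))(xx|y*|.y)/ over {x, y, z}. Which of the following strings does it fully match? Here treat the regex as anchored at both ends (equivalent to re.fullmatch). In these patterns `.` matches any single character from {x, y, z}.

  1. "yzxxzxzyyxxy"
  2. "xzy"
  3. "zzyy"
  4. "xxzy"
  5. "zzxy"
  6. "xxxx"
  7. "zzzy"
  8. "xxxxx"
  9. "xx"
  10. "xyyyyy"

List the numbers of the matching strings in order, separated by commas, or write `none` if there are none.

2, 3, 4, 5, 6, 7, 8, 9, 10

1 → no match
2 → match
3 → match
4 → match
5 → match
6 → match
7 → match
8 → match
9 → match
10 → match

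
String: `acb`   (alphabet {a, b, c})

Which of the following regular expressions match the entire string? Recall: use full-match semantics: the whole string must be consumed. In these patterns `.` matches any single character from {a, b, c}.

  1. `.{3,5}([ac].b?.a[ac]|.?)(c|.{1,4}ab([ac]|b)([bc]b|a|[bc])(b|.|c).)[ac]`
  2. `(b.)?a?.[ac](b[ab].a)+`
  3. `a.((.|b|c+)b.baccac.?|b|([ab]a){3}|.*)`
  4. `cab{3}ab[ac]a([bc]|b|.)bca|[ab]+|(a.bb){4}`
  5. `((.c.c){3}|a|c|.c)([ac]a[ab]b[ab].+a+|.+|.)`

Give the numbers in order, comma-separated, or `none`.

3, 5

1 → no match
2 → no match — must end with `a`
3 → match
4 → no match
5 → match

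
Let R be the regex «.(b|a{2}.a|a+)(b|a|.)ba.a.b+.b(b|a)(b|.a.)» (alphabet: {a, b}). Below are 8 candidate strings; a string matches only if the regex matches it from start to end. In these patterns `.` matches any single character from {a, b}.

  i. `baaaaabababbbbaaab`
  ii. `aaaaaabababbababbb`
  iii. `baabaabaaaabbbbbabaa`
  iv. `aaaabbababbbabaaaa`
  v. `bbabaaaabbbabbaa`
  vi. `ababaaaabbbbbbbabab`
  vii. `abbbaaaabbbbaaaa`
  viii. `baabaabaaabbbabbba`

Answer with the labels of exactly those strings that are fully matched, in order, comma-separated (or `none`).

i, iii, iv, vi, vii

i → match
ii → no match
iii → match
iv → match
v → no match
vi → match
vii → match
viii → no match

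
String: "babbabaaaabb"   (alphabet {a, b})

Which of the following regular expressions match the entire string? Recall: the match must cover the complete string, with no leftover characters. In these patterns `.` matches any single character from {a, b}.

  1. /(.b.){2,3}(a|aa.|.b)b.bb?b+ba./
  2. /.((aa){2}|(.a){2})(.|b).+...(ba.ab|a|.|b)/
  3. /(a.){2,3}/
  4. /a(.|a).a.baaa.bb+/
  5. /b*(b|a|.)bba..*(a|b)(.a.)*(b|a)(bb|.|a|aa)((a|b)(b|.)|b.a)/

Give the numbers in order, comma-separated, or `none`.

1 → no match
2 → no match
3 → no match — must start with "a"
4 → no match — must start with "a"
5 → match

5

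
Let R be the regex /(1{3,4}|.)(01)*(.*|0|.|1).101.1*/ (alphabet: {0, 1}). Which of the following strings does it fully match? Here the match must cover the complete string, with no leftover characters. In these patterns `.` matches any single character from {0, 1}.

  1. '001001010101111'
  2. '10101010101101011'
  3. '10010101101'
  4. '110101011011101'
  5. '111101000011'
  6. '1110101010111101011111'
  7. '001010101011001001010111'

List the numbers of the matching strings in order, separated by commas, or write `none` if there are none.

1, 2, 6, 7

1 → match
2 → match
3 → no match
4 → no match
5 → no match
6 → match
7 → match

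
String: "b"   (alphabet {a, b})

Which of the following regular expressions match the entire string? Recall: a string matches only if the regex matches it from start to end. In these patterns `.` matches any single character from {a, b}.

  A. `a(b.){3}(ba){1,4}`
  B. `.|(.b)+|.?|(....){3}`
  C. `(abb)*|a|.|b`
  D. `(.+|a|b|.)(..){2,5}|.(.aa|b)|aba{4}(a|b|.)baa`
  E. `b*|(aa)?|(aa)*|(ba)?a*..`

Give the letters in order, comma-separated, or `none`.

A → no match — must start with "ab"
B → match
C → match
D → no match
E → match

B, C, E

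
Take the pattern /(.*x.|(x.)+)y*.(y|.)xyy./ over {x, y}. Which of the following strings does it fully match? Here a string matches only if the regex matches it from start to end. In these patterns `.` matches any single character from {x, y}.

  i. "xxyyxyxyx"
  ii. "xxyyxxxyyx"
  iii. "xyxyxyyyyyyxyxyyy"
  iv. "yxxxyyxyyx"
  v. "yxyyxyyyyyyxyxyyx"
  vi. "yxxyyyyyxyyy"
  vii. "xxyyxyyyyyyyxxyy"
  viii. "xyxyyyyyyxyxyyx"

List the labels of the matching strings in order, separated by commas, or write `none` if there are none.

ii, iii, iv, v, vi, viii

i → no match
ii → match
iii → match
iv → match
v → match
vi → match
vii → no match
viii → match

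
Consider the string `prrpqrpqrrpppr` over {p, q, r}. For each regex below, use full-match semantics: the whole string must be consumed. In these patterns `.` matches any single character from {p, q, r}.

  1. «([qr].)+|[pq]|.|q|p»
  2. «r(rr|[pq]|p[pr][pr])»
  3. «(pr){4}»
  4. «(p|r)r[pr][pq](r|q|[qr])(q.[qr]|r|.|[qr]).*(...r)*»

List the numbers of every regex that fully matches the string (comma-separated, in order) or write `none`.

1 → no match
2 → no match — must start with `r`
3 → no match
4 → match

4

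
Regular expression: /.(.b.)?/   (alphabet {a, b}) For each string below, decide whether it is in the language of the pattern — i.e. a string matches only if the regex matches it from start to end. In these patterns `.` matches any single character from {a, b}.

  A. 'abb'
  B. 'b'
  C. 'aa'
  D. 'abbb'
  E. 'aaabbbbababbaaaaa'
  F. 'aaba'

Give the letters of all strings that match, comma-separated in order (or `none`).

B, D, F

A → no match
B → match
C → no match
D → match
E → no match
F → match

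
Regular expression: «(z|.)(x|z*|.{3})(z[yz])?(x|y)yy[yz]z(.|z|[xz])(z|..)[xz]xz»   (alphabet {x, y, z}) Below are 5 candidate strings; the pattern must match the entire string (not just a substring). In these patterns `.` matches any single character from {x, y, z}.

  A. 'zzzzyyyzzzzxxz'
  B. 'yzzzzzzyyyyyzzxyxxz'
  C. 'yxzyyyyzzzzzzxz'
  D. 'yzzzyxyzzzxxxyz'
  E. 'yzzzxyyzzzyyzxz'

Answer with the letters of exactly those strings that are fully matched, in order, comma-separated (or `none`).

A, B, C, E

A → match
B → match
C → match
D → no match — must end with 'xz'
E → match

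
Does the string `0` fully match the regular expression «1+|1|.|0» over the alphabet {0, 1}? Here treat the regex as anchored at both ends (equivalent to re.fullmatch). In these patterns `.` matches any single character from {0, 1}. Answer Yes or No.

Yes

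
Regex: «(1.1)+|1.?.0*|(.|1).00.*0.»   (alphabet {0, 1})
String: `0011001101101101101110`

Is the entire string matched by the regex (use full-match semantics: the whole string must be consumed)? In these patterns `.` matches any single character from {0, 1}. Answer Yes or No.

No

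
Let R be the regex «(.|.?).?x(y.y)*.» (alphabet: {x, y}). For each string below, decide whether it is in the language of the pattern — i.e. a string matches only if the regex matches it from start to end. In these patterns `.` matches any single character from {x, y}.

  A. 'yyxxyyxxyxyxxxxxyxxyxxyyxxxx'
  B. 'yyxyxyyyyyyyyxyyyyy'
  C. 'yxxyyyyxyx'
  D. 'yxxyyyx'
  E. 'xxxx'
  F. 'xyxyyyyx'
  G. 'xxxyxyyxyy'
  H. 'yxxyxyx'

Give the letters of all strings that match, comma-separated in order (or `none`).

B, C, D, E, F, G, H

A → no match
B → match
C. 'yxxyyyyxyx' → match
D. 'yxxyyyx' → match
E. 'xxxx' → match
F. 'xyxyyyyx' → match
G. 'xxxyxyyxyy' → match
H. 'yxxyxyx' → match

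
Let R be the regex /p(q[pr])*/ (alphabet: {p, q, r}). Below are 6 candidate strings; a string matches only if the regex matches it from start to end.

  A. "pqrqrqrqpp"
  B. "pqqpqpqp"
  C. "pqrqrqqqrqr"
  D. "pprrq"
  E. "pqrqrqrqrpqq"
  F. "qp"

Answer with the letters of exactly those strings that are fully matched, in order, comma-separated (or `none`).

none

A → no match
B → no match
C → no match
D → no match
E → no match
F → no match — must start with "p"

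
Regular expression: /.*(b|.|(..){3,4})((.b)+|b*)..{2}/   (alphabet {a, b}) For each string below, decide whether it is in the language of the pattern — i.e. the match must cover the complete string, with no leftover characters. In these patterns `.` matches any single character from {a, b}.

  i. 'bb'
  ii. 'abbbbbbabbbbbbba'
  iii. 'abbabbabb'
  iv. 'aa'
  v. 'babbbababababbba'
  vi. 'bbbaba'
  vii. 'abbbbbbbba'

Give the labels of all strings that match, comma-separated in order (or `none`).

ii, iii, v, vi, vii

i. 'bb' → no match
ii → match
iii. 'abbabbabb' → match
iv. 'aa' → no match
v → match
vi. 'bbbaba' → match
vii. 'abbbbbbbba' → match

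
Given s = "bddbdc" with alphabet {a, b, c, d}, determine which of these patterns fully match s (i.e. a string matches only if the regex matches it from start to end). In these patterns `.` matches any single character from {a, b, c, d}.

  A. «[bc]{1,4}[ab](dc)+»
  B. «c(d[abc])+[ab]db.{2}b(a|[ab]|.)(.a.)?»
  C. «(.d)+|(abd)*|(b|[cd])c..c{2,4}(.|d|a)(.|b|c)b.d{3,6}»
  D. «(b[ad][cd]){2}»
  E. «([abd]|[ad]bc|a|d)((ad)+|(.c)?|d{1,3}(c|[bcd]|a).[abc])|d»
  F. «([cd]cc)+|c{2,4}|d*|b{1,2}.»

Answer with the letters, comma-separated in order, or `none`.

D, E

A → no match
B → no match — must start with "cd"
C → no match
D → match
E → match
F → no match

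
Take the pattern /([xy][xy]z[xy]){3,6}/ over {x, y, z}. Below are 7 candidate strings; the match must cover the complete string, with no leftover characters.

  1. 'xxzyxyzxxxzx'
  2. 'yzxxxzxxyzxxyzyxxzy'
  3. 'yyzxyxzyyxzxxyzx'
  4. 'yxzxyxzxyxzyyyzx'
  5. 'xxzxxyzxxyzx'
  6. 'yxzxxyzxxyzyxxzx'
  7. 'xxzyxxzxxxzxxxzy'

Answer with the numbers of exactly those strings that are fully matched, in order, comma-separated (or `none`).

1. 'xxzyxyzxxxzx' → match
2 → no match
3 → match
4 → match
5. 'xxzxxyzxxyzx' → match
6 → match
7 → match

1, 3, 4, 5, 6, 7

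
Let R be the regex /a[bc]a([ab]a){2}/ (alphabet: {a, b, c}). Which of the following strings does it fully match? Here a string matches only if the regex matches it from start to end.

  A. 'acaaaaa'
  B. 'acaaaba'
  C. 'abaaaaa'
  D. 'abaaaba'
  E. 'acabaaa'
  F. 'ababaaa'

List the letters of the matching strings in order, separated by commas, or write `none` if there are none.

A. 'acaaaaa' → match
B. 'acaaaba' → match
C. 'abaaaaa' → match
D. 'abaaaba' → match
E. 'acabaaa' → match
F. 'ababaaa' → match

A, B, C, D, E, F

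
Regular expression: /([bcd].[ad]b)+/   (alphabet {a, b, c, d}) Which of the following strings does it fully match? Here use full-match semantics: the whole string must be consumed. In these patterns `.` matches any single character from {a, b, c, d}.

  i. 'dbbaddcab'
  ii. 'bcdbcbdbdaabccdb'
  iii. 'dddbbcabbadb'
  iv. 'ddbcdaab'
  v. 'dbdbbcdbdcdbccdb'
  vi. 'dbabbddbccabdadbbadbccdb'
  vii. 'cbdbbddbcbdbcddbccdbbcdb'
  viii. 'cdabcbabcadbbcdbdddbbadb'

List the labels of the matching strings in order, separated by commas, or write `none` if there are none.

i. 'dbbaddcab' → no match
ii → match
iii. 'dddbbcabbadb' → match
iv. 'ddbcdaab' → no match
v → match
vi → match
vii → match
viii → match

ii, iii, v, vi, vii, viii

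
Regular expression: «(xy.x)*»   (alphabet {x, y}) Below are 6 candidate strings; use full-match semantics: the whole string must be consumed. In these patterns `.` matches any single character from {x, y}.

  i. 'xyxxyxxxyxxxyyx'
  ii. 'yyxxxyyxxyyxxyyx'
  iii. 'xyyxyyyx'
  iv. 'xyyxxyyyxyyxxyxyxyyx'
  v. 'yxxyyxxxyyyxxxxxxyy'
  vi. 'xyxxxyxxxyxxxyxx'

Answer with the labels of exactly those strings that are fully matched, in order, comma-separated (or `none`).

i → no match
ii → no match
iii → no match
iv → no match
v → no match
vi → match

vi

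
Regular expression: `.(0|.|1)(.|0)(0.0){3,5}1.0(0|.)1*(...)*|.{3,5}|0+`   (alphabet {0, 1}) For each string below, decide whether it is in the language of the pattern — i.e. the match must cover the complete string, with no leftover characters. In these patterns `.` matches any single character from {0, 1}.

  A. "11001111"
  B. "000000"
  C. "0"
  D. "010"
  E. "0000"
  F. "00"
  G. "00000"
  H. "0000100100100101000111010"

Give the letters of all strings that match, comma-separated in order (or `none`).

A → no match
B → match
C → match
D → match
E → match
F → match
G → match
H → match

B, C, D, E, F, G, H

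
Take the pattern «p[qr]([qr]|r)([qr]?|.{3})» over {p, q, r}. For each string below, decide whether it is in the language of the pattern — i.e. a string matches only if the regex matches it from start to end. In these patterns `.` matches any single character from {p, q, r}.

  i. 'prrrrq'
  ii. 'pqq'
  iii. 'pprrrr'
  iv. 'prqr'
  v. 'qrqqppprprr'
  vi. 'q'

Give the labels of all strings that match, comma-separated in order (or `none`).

i, ii, iv

i → match
ii → match
iii → no match
iv → match
v → no match — must start with 'p'
vi → no match — must start with 'p'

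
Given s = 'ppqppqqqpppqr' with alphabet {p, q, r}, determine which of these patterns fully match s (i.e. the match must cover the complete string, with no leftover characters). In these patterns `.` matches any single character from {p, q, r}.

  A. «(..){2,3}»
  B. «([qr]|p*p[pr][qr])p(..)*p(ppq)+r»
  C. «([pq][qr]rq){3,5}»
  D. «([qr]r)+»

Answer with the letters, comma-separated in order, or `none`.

B

A → no match
B → match
C → no match — must end with 'rq'
D → no match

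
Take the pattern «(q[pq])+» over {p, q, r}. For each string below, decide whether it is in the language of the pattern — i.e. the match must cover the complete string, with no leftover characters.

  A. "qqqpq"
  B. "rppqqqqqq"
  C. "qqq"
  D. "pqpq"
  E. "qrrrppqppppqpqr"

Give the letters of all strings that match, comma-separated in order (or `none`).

none

A → no match
B → no match — must start with "q"
C → no match
D → no match — must start with "q"
E → no match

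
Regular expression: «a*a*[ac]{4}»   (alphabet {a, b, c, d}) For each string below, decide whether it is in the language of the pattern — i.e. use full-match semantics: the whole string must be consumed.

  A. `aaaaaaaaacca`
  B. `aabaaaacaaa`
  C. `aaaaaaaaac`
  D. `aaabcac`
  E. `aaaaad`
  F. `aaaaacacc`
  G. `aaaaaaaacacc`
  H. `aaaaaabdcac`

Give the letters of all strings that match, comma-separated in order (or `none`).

A. `aaaaaaaaacca` → match
B. `aabaaaacaaa` → no match
C. `aaaaaaaaac` → match
D. `aaabcac` → no match
E. `aaaaad` → no match
F. `aaaaacacc` → match
G. `aaaaaaaacacc` → match
H. `aaaaaabdcac` → no match

A, C, F, G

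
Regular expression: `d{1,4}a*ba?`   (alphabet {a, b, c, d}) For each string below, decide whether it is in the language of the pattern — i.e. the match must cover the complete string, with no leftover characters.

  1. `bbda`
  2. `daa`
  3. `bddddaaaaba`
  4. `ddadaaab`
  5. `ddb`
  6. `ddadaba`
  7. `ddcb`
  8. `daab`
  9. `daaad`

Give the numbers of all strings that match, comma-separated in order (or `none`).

1 → no match — must start with `d`
2 → no match
3 → no match — must start with `d`
4 → no match
5 → match
6 → no match
7 → no match
8 → match
9 → no match

5, 8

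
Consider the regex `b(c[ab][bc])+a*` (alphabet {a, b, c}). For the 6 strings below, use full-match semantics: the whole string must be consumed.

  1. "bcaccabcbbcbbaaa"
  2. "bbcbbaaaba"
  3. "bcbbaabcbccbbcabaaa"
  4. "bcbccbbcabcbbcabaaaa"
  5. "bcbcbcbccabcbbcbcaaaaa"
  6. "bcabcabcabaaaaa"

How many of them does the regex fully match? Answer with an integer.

1 → match
2 → no match — must start with "bc"
3 → no match
4 → match
5 → no match
6 → match
Total matched: 3

3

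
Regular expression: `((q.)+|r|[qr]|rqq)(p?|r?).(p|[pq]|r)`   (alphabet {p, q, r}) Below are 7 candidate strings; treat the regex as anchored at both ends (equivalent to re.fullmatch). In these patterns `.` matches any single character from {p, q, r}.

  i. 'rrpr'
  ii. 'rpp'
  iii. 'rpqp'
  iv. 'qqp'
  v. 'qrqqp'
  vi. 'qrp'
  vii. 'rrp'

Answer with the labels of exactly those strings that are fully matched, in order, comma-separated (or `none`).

i → match
ii → match
iii → match
iv → match
v → no match
vi → match
vii → match

i, ii, iii, iv, vi, vii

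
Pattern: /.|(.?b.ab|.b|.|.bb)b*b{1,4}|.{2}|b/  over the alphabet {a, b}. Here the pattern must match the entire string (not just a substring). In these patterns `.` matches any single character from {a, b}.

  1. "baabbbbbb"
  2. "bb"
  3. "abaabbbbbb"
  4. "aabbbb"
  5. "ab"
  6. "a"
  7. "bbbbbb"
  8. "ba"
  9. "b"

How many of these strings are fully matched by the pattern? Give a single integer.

8

1 → match
2 → match
3 → match
4 → no match
5 → match
6 → match
7 → match
8 → match
9 → match
Total matched: 8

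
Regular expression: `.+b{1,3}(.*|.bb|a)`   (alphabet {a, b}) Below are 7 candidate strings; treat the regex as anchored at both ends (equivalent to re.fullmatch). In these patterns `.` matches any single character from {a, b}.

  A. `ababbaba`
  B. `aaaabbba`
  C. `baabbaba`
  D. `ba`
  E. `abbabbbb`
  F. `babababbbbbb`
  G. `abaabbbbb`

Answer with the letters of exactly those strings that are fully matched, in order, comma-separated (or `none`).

A → match
B → match
C → match
D → no match
E → match
F → match
G → match

A, B, C, E, F, G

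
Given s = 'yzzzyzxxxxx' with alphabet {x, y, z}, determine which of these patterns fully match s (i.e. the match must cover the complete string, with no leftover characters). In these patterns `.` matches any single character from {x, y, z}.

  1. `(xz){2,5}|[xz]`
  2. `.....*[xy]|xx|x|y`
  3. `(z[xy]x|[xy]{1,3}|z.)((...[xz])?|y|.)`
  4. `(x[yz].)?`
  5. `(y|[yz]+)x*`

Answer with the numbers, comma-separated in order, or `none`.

1 → no match
2 → match
3 → no match
4 → no match
5 → match

2, 5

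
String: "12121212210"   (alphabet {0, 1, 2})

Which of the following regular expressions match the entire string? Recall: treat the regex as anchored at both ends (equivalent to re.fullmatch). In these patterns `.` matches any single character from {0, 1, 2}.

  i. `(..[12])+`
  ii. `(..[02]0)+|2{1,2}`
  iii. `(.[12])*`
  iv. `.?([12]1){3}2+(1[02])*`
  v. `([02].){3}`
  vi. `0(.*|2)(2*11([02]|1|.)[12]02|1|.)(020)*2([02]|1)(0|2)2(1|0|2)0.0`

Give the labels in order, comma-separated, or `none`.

i → no match
ii → no match
iii → no match
iv → match
v → no match
vi → no match — must start with "0"

iv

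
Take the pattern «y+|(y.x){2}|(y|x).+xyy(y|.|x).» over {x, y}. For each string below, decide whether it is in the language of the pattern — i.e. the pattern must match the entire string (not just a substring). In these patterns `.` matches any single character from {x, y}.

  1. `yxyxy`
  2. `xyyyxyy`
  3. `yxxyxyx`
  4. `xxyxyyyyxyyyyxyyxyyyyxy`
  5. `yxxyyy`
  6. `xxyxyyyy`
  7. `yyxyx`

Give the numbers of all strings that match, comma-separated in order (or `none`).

1 → no match
2 → no match
3 → no match
4 → no match
5 → no match
6 → match
7 → no match

6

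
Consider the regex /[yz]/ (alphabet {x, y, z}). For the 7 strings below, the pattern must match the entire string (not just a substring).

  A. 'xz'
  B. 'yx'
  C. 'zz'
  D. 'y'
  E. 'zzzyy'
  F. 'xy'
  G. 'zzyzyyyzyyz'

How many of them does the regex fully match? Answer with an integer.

A. 'xz' → no match
B. 'yx' → no match
C. 'zz' → no match
D. 'y' → match
E. 'zzzyy' → no match
F. 'xy' → no match
G. 'zzyzyyyzyyz' → no match
Total matched: 1

1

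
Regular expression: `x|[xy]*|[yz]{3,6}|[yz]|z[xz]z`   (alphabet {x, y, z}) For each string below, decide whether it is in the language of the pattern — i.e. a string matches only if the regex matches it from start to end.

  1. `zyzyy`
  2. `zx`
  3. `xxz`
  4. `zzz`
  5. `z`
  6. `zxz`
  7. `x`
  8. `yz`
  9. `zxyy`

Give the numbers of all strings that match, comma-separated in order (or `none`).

1, 4, 5, 6, 7

1 → match
2 → no match
3 → no match
4 → match
5 → match
6 → match
7 → match
8 → no match
9 → no match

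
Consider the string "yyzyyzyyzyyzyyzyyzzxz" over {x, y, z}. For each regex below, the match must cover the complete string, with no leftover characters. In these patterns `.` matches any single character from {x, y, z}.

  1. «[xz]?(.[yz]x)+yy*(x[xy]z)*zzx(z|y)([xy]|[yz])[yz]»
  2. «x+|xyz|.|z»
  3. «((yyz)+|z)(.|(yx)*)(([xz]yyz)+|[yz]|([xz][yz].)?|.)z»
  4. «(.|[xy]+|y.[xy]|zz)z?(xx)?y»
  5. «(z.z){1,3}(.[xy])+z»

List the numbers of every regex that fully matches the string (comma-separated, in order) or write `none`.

1 → no match
2 → no match
3 → match
4 → no match — must end with "y"
5 → no match — must start with "z"

3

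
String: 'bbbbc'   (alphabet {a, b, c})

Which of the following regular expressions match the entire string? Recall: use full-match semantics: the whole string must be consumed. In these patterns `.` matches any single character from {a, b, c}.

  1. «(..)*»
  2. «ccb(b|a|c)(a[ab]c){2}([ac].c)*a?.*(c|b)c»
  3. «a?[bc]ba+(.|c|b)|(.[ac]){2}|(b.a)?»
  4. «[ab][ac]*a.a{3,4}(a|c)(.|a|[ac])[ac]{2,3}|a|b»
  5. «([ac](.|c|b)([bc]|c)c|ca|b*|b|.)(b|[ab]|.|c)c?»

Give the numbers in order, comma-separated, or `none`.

5

1 → no match
2 → no match — must start with 'ccb'
3 → no match
4 → no match
5 → match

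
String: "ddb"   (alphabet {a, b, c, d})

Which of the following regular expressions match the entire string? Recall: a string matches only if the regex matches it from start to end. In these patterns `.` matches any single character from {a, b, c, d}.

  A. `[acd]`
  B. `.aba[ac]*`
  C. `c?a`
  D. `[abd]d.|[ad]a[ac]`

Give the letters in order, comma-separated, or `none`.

D

A → no match
B → no match
C → no match — must end with "a"
D → match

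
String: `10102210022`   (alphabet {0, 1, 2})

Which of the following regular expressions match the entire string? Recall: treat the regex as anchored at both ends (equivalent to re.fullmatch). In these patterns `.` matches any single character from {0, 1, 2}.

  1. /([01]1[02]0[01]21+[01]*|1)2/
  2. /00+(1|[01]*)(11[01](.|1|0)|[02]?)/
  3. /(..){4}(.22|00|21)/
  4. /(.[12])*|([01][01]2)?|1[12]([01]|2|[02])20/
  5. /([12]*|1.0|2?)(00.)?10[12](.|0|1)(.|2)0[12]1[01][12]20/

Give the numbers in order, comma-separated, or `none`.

1 → no match
2 → no match — must start with `00`
3 → match
4 → no match
5 → no match — must end with `20`

3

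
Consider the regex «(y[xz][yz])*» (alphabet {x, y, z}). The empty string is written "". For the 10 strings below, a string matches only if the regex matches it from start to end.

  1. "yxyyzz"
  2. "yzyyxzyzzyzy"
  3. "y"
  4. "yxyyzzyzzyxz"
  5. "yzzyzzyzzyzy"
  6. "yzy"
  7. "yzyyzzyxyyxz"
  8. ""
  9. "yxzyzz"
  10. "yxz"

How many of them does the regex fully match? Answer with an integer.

9

1 → match
2 → match
3 → no match
4 → match
5 → match
6 → match
7 → match
8 → match
9 → match
10 → match
Total matched: 9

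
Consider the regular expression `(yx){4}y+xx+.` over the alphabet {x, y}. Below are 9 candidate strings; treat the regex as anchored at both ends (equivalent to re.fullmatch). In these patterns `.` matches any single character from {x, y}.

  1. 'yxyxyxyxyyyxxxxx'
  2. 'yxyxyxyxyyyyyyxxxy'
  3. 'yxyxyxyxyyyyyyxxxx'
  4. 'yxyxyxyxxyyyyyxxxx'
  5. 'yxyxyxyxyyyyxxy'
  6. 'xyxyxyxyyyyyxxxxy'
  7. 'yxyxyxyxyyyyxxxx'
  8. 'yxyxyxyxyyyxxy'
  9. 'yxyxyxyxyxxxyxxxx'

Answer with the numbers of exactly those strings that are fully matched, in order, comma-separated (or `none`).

1 → match
2 → match
3 → match
4 → no match
5 → match
6 → no match — must start with 'yx'
7 → match
8 → match
9 → no match

1, 2, 3, 5, 7, 8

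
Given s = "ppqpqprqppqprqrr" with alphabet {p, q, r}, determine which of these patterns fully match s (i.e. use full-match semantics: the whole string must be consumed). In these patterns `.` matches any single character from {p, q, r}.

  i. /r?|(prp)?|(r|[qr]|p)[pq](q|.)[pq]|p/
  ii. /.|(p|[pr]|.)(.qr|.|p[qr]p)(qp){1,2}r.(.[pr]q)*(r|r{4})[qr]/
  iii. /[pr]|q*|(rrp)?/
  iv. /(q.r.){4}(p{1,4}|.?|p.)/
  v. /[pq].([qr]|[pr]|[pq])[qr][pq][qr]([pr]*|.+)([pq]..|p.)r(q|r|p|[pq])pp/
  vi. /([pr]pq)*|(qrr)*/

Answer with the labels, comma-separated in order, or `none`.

i → no match
ii → match
iii → no match
iv → no match — must start with "q"
v → no match — must end with "pp"
vi → no match

ii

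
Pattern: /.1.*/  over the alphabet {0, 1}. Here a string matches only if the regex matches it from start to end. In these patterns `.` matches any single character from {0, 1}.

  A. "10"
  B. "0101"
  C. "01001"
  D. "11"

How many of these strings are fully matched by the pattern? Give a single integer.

3

A → no match
B → match
C → match
D → match
Total matched: 3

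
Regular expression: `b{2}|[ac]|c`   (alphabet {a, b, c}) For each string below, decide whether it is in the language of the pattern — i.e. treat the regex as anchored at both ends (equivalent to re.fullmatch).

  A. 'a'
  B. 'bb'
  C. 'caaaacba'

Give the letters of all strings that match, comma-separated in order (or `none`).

A → match
B → match
C → no match

A, B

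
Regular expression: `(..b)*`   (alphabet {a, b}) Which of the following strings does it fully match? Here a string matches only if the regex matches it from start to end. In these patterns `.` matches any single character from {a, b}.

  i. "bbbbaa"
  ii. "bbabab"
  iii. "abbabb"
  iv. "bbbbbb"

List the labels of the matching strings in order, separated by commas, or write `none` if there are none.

i → no match
ii → no match
iii → match
iv → match

iii, iv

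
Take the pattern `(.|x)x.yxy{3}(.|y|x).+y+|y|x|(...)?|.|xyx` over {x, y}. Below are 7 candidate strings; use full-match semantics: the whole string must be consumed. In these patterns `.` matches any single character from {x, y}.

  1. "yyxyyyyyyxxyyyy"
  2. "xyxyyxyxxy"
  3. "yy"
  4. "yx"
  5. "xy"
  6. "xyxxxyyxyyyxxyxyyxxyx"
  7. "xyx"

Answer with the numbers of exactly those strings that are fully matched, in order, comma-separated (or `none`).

1 → no match
2 → no match
3 → no match
4 → no match
5 → no match
6 → no match
7 → match

7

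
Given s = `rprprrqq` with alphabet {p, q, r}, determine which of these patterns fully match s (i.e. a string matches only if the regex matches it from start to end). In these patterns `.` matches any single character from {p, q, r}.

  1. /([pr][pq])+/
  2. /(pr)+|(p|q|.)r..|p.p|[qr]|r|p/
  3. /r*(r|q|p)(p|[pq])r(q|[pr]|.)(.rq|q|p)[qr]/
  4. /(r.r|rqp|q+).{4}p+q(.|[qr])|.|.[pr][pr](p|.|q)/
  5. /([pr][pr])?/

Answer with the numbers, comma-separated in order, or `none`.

3

1 → no match
2 → no match
3 → match
4 → no match
5 → no match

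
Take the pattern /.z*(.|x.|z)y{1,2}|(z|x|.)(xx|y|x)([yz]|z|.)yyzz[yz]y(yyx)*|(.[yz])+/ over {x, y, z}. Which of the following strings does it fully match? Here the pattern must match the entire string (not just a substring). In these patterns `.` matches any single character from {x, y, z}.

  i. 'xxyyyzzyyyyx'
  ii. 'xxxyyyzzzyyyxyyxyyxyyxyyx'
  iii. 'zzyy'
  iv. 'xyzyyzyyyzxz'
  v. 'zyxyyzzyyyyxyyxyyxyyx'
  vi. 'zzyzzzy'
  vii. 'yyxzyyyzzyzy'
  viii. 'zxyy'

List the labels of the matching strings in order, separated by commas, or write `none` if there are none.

i, ii, iii, iv, v, vii, viii

i → match
ii → match
iii → match
iv → match
v → match
vi → no match
vii → match
viii → match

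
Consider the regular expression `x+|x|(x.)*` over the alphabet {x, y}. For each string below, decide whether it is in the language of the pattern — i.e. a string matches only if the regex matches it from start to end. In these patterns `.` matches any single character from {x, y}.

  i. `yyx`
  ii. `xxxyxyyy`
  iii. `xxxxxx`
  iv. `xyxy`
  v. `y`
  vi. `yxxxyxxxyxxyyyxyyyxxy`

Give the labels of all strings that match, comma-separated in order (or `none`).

i. `yyx` → no match
ii. `xxxyxyyy` → no match
iii. `xxxxxx` → match
iv. `xyxy` → match
v. `y` → no match
vi → no match

iii, iv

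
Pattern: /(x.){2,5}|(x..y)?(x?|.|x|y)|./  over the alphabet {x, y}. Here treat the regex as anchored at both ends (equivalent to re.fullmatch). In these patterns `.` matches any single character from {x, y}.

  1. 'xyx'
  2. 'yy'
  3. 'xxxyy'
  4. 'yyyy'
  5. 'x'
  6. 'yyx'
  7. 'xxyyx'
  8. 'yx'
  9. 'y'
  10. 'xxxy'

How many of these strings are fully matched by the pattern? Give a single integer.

1 → no match
2 → no match
3 → match
4 → no match
5 → match
6 → no match
7 → match
8 → no match
9 → match
10 → match
Total matched: 5

5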